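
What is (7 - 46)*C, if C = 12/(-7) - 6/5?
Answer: 3978/35 ≈ 113.66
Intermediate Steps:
C = -102/35 (C = 12*(-⅐) - 6*⅕ = -12/7 - 6/5 = -102/35 ≈ -2.9143)
(7 - 46)*C = (7 - 46)*(-102/35) = -39*(-102/35) = 3978/35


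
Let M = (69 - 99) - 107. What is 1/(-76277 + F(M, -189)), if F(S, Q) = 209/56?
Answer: -56/4271303 ≈ -1.3111e-5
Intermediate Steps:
M = -137 (M = -30 - 107 = -137)
F(S, Q) = 209/56 (F(S, Q) = 209*(1/56) = 209/56)
1/(-76277 + F(M, -189)) = 1/(-76277 + 209/56) = 1/(-4271303/56) = -56/4271303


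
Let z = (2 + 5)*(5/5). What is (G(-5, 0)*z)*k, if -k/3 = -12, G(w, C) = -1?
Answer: -252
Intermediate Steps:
k = 36 (k = -3*(-12) = 36)
z = 7 (z = 7*(5*(1/5)) = 7*1 = 7)
(G(-5, 0)*z)*k = -1*7*36 = -7*36 = -252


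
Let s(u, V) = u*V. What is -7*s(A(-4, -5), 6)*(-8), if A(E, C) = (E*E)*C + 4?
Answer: -25536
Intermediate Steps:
A(E, C) = 4 + C*E² (A(E, C) = E²*C + 4 = C*E² + 4 = 4 + C*E²)
s(u, V) = V*u
-7*s(A(-4, -5), 6)*(-8) = -42*(4 - 5*(-4)²)*(-8) = -42*(4 - 5*16)*(-8) = -42*(4 - 80)*(-8) = -42*(-76)*(-8) = -7*(-456)*(-8) = 3192*(-8) = -25536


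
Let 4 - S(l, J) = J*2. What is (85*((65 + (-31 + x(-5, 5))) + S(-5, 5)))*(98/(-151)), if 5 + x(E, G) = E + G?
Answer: -191590/151 ≈ -1268.8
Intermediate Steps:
x(E, G) = -5 + E + G (x(E, G) = -5 + (E + G) = -5 + E + G)
S(l, J) = 4 - 2*J (S(l, J) = 4 - J*2 = 4 - 2*J)
(85*((65 + (-31 + x(-5, 5))) + S(-5, 5)))*(98/(-151)) = (85*((65 + (-31 + (-5 - 5 + 5))) + (4 - 2*5)))*(98/(-151)) = (85*((65 + (-31 - 5)) + (4 - 10)))*(98*(-1/151)) = (85*((65 - 36) - 6))*(-98/151) = (85*(29 - 6))*(-98/151) = (85*23)*(-98/151) = 1955*(-98/151) = -191590/151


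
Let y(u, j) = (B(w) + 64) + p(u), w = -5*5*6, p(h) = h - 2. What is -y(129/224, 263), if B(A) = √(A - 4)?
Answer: -14017/224 - I*√154 ≈ -62.576 - 12.41*I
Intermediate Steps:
p(h) = -2 + h
w = -150 (w = -25*6 = -150)
B(A) = √(-4 + A)
y(u, j) = 62 + u + I*√154 (y(u, j) = (√(-4 - 150) + 64) + (-2 + u) = (√(-154) + 64) + (-2 + u) = (I*√154 + 64) + (-2 + u) = (64 + I*√154) + (-2 + u) = 62 + u + I*√154)
-y(129/224, 263) = -(62 + 129/224 + I*√154) = -(14017/224 + I*√154) = -14017/224 - I*√154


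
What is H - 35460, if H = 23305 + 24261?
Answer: 12106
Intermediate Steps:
H = 47566
H - 35460 = 47566 - 35460 = 12106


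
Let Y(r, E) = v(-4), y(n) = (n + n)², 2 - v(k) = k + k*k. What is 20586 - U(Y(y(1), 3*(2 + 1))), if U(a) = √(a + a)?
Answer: 20586 - 2*I*√5 ≈ 20586.0 - 4.4721*I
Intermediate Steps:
v(k) = 2 - k - k² (v(k) = 2 - (k + k*k) = 2 - (k + k²) = 2 + (-k - k²) = 2 - k - k²)
y(n) = 4*n² (y(n) = (2*n)² = 4*n²)
Y(r, E) = -10 (Y(r, E) = 2 - 1*(-4) - 1*(-4)² = 2 + 4 - 1*16 = 2 + 4 - 16 = -10)
U(a) = √2*√a (U(a) = √(2*a) = √2*√a)
20586 - U(Y(y(1), 3*(2 + 1))) = 20586 - √2*√(-10) = 20586 - √2*I*√10 = 20586 - 2*I*√5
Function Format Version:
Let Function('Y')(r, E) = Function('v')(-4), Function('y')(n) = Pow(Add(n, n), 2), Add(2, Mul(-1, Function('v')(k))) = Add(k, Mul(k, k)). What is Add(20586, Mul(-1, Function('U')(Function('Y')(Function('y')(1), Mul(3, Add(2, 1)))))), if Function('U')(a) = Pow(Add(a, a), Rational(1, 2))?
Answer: Add(20586, Mul(-2, I, Pow(5, Rational(1, 2)))) ≈ Add(20586., Mul(-4.4721, I))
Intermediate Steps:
Function('v')(k) = Add(2, Mul(-1, k), Mul(-1, Pow(k, 2))) (Function('v')(k) = Add(2, Mul(-1, Add(k, Mul(k, k)))) = Add(2, Mul(-1, Add(k, Pow(k, 2)))) = Add(2, Add(Mul(-1, k), Mul(-1, Pow(k, 2)))) = Add(2, Mul(-1, k), Mul(-1, Pow(k, 2))))
Function('y')(n) = Mul(4, Pow(n, 2)) (Function('y')(n) = Pow(Mul(2, n), 2) = Mul(4, Pow(n, 2)))
Function('Y')(r, E) = -10 (Function('Y')(r, E) = Add(2, Mul(-1, -4), Mul(-1, Pow(-4, 2))) = Add(2, 4, Mul(-1, 16)) = Add(2, 4, -16) = -10)
Function('U')(a) = Mul(Pow(2, Rational(1, 2)), Pow(a, Rational(1, 2))) (Function('U')(a) = Pow(Mul(2, a), Rational(1, 2)) = Mul(Pow(2, Rational(1, 2)), Pow(a, Rational(1, 2))))
Add(20586, Mul(-1, Function('U')(Function('Y')(Function('y')(1), Mul(3, Add(2, 1)))))) = Add(20586, Mul(-1, Mul(Pow(2, Rational(1, 2)), Pow(-10, Rational(1, 2))))) = Add(20586, Mul(-1, Mul(Pow(2, Rational(1, 2)), Mul(I, Pow(10, Rational(1, 2)))))) = Add(20586, Mul(-1, Mul(2, I, Pow(5, Rational(1, 2))))) = Add(20586, Mul(-2, I, Pow(5, Rational(1, 2))))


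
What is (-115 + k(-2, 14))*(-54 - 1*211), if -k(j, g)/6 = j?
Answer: 27295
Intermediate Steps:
k(j, g) = -6*j
(-115 + k(-2, 14))*(-54 - 1*211) = (-115 - 6*(-2))*(-54 - 1*211) = (-115 + 12)*(-54 - 211) = -103*(-265) = 27295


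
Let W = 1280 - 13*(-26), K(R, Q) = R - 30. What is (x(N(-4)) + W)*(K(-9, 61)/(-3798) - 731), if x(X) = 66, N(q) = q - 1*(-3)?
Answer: -779214586/633 ≈ -1.2310e+6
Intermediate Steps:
N(q) = 3 + q (N(q) = q + 3 = 3 + q)
K(R, Q) = -30 + R
W = 1618 (W = 1280 - 1*(-338) = 1280 + 338 = 1618)
(x(N(-4)) + W)*(K(-9, 61)/(-3798) - 731) = (66 + 1618)*((-30 - 9)/(-3798) - 731) = 1684*(-39*(-1/3798) - 731) = 1684*(13/1266 - 731) = 1684*(-925433/1266) = -779214586/633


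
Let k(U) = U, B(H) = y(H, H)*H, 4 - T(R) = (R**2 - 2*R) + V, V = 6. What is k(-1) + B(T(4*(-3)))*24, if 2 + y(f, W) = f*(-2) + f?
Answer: -685441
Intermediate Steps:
y(f, W) = -2 - f (y(f, W) = -2 + (f*(-2) + f) = -2 + (-2*f + f) = -2 - f)
T(R) = -2 - R**2 + 2*R (T(R) = 4 - ((R**2 - 2*R) + 6) = 4 - (6 + R**2 - 2*R) = 4 + (-6 - R**2 + 2*R) = -2 - R**2 + 2*R)
B(H) = H*(-2 - H) (B(H) = (-2 - H)*H = H*(-2 - H))
k(-1) + B(T(4*(-3)))*24 = -1 - (-2 - (4*(-3))**2 + 2*(4*(-3)))*(2 + (-2 - (4*(-3))**2 + 2*(4*(-3))))*24 = -1 - (-2 - 1*(-12)**2 + 2*(-12))*(2 + (-2 - 1*(-12)**2 + 2*(-12)))*24 = -1 - (-2 - 1*144 - 24)*(2 + (-2 - 1*144 - 24))*24 = -1 - (-2 - 144 - 24)*(2 + (-2 - 144 - 24))*24 = -1 - 1*(-170)*(2 - 170)*24 = -1 - 1*(-170)*(-168)*24 = -1 - 28560*24 = -1 - 685440 = -685441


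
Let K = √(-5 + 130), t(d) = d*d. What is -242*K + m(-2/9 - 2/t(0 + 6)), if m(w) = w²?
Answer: 25/324 - 1210*√5 ≈ -2705.6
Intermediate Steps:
t(d) = d²
K = 5*√5 (K = √125 = 5*√5 ≈ 11.180)
-242*K + m(-2/9 - 2/t(0 + 6)) = -1210*√5 + (-2/9 - 2/(0 + 6)²)² = -1210*√5 + (-2*⅑ - 2/(6²))² = -1210*√5 + (-2/9 - 2/36)² = -1210*√5 + (-2/9 - 2*1/36)² = -1210*√5 + (-2/9 - 1/18)² = -1210*√5 + (-5/18)² = -1210*√5 + 25/324 = 25/324 - 1210*√5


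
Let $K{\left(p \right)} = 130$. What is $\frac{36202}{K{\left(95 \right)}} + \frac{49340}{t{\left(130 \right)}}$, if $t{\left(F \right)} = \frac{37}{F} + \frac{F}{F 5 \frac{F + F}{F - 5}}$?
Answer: $\frac{835637999}{6435} \approx 1.2986 \cdot 10^{5}$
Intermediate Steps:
$t{\left(F \right)} = \frac{37}{F} + \frac{-5 + F}{10 F}$ ($t{\left(F \right)} = \frac{37}{F} + \frac{F}{5 F \frac{2 F}{-5 + F}} = \frac{37}{F} + \frac{F}{10 F^{2} \frac{1}{-5 + F}} = \frac{37}{F} + F \frac{-5 + F}{10 F^{2}} = \frac{37}{F} + \frac{-5 + F}{10 F}$)
$\frac{36202}{K{\left(95 \right)}} + \frac{49340}{t{\left(130 \right)}} = \frac{36202}{130} + \frac{49340}{\frac{1}{10} \cdot \frac{1}{130} \left(365 + 130\right)} = 36202 \cdot \frac{1}{130} + \frac{49340}{\frac{1}{10} \cdot \frac{1}{130} \cdot 495} = \frac{18101}{65} + \frac{49340}{\frac{99}{260}} = \frac{18101}{65} + 49340 \cdot \frac{260}{99} = \frac{18101}{65} + \frac{12828400}{99} = \frac{835637999}{6435}$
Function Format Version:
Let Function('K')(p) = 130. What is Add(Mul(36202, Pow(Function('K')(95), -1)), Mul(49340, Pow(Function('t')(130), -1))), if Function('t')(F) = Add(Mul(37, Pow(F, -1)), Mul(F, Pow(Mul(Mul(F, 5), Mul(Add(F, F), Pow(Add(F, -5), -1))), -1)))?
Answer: Rational(835637999, 6435) ≈ 1.2986e+5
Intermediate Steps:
Function('t')(F) = Add(Mul(37, Pow(F, -1)), Mul(Rational(1, 10), Pow(F, -1), Add(-5, F))) (Function('t')(F) = Add(Mul(37, Pow(F, -1)), Mul(F, Pow(Mul(Mul(5, F), Mul(Mul(2, F), Pow(Add(-5, F), -1))), -1))) = Add(Mul(37, Pow(F, -1)), Mul(F, Pow(Mul(Mul(5, F), Mul(2, F, Pow(Add(-5, F), -1))), -1))) = Add(Mul(37, Pow(F, -1)), Mul(F, Pow(Mul(10, Pow(F, 2), Pow(Add(-5, F), -1)), -1))) = Add(Mul(37, Pow(F, -1)), Mul(F, Mul(Rational(1, 10), Pow(F, -2), Add(-5, F)))) = Add(Mul(37, Pow(F, -1)), Mul(Rational(1, 10), Pow(F, -1), Add(-5, F))))
Add(Mul(36202, Pow(Function('K')(95), -1)), Mul(49340, Pow(Function('t')(130), -1))) = Add(Mul(36202, Pow(130, -1)), Mul(49340, Pow(Mul(Rational(1, 10), Pow(130, -1), Add(365, 130)), -1))) = Add(Mul(36202, Rational(1, 130)), Mul(49340, Pow(Mul(Rational(1, 10), Rational(1, 130), 495), -1))) = Add(Rational(18101, 65), Mul(49340, Pow(Rational(99, 260), -1))) = Add(Rational(18101, 65), Mul(49340, Rational(260, 99))) = Add(Rational(18101, 65), Rational(12828400, 99)) = Rational(835637999, 6435)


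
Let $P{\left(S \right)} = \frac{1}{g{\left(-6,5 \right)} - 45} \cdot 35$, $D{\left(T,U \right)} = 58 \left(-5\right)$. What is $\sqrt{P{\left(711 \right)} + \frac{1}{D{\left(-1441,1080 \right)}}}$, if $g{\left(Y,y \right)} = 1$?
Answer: $\frac{i \sqrt{8129715}}{3190} \approx 0.89381 i$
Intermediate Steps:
$D{\left(T,U \right)} = -290$
$P{\left(S \right)} = - \frac{35}{44}$ ($P{\left(S \right)} = \frac{1}{1 - 45} \cdot 35 = \frac{1}{-44} \cdot 35 = \left(- \frac{1}{44}\right) 35 = - \frac{35}{44}$)
$\sqrt{P{\left(711 \right)} + \frac{1}{D{\left(-1441,1080 \right)}}} = \sqrt{- \frac{35}{44} + \frac{1}{-290}} = \sqrt{- \frac{35}{44} - \frac{1}{290}} = \sqrt{- \frac{5097}{6380}} = \frac{i \sqrt{8129715}}{3190}$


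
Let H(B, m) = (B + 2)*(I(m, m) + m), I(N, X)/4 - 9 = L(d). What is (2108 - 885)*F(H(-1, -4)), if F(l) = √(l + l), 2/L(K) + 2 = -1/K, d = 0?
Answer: 9784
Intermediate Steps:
L(K) = 2/(-2 - 1/K)
I(N, X) = 36 (I(N, X) = 36 + 4*(-2*0/(1 + 2*0)) = 36 + 4*(-2*0/(1 + 0)) = 36 + 4*(-2*0/1) = 36 + 4*(-2*0*1) = 36 + 4*0 = 36 + 0 = 36)
H(B, m) = (2 + B)*(36 + m) (H(B, m) = (B + 2)*(36 + m) = (2 + B)*(36 + m))
F(l) = √2*√l (F(l) = √(2*l) = √2*√l)
(2108 - 885)*F(H(-1, -4)) = (2108 - 885)*(√2*√(72 + 2*(-4) + 36*(-1) - 1*(-4))) = 1223*(√2*√(72 - 8 - 36 + 4)) = 1223*(√2*√32) = 1223*(√2*(4*√2)) = 1223*8 = 9784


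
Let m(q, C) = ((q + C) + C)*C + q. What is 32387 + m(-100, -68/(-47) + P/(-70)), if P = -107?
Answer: 173224392371/5412050 ≈ 32007.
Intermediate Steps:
m(q, C) = q + C*(q + 2*C) (m(q, C) = ((C + q) + C)*C + q = (q + 2*C)*C + q = C*(q + 2*C) + q = q + C*(q + 2*C))
32387 + m(-100, -68/(-47) + P/(-70)) = 32387 + (-100 + 2*(-68/(-47) - 107/(-70))² + (-68/(-47) - 107/(-70))*(-100)) = 32387 + (-100 + 2*(-68*(-1/47) - 107*(-1/70))² + (-68*(-1/47) - 107*(-1/70))*(-100)) = 32387 + (-100 + 2*(68/47 + 107/70)² + (68/47 + 107/70)*(-100)) = 32387 + (-100 + 2*(9789/3290)² + (9789/3290)*(-100)) = 32387 + (-100 + 2*(95824521/10824100) - 97890/329) = 32387 + (-100 + 95824521/5412050 - 97890/329) = 32387 - 2055670979/5412050 = 173224392371/5412050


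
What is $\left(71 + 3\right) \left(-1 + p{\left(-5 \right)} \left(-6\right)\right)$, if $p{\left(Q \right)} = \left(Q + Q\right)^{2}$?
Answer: $-44474$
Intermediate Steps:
$p{\left(Q \right)} = 4 Q^{2}$ ($p{\left(Q \right)} = \left(2 Q\right)^{2} = 4 Q^{2}$)
$\left(71 + 3\right) \left(-1 + p{\left(-5 \right)} \left(-6\right)\right) = \left(71 + 3\right) \left(-1 + 4 \left(-5\right)^{2} \left(-6\right)\right) = 74 \left(-1 + 4 \cdot 25 \left(-6\right)\right) = 74 \left(-1 + 100 \left(-6\right)\right) = 74 \left(-1 - 600\right) = 74 \left(-601\right) = -44474$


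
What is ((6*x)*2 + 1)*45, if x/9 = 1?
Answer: 4905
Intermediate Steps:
x = 9 (x = 9*1 = 9)
((6*x)*2 + 1)*45 = ((6*9)*2 + 1)*45 = (54*2 + 1)*45 = (108 + 1)*45 = 109*45 = 4905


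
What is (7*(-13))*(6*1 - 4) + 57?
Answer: -125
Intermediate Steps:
(7*(-13))*(6*1 - 4) + 57 = -91*(6 - 4) + 57 = -91*2 + 57 = -182 + 57 = -125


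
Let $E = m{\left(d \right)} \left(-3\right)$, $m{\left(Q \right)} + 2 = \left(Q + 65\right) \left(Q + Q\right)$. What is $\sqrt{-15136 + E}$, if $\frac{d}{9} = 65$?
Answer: $7 i \sqrt{46870} \approx 1515.5 i$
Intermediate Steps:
$d = 585$ ($d = 9 \cdot 65 = 585$)
$m{\left(Q \right)} = -2 + 2 Q \left(65 + Q\right)$ ($m{\left(Q \right)} = -2 + \left(Q + 65\right) \left(Q + Q\right) = -2 + \left(65 + Q\right) 2 Q = -2 + 2 Q \left(65 + Q\right)$)
$E = -2281494$ ($E = \left(-2 + 2 \cdot 585^{2} + 130 \cdot 585\right) \left(-3\right) = \left(-2 + 2 \cdot 342225 + 76050\right) \left(-3\right) = \left(-2 + 684450 + 76050\right) \left(-3\right) = 760498 \left(-3\right) = -2281494$)
$\sqrt{-15136 + E} = \sqrt{-15136 - 2281494} = \sqrt{-2296630} = 7 i \sqrt{46870}$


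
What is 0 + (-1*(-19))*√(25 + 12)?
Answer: 19*√37 ≈ 115.57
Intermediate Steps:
0 + (-1*(-19))*√(25 + 12) = 0 + 19*√37 = 19*√37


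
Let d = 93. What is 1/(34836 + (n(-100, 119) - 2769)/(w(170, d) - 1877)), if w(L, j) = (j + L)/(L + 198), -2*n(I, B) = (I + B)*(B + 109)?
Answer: 98639/3436447644 ≈ 2.8704e-5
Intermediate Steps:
n(I, B) = -(109 + B)*(B + I)/2 (n(I, B) = -(I + B)*(B + 109)/2 = -(B + I)*(109 + B)/2 = -(109 + B)*(B + I)/2)
w(L, j) = (L + j)/(198 + L)
1/(34836 + (n(-100, 119) - 2769)/(w(170, d) - 1877)) = 1/(34836 + ((-109/2*119 - 109/2*(-100) - ½*119² - ½*119*(-100)) - 2769)/((170 + 93)/(198 + 170) - 1877)) = 1/(34836 + ((-12971/2 + 5450 - ½*14161 + 5950) - 2769)/(263/368 - 1877)) = 1/(34836 + ((-12971/2 + 5450 - 14161/2 + 5950) - 2769)/((1/368)*263 - 1877)) = 1/(34836 + (-2166 - 2769)/(263/368 - 1877)) = 1/(34836 - 4935/(-690473/368)) = 1/(34836 - 4935*(-368/690473)) = 1/(34836 + 259440/98639) = 1/(3436447644/98639) = 98639/3436447644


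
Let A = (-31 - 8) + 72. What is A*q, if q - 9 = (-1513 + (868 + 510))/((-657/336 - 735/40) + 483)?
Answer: 4963761/17273 ≈ 287.37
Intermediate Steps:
q = 150417/17273 (q = 9 + (-1513 + (868 + 510))/((-657/336 - 735/40) + 483) = 9 + (-1513 + 1378)/((-657*1/336 - 735*1/40) + 483) = 9 - 135/((-219/112 - 147/8) + 483) = 9 - 135/(-2277/112 + 483) = 9 - 135/51819/112 = 9 - 135*112/51819 = 9 - 5040/17273 = 150417/17273 ≈ 8.7082)
A = 33 (A = -39 + 72 = 33)
A*q = 33*(150417/17273) = 4963761/17273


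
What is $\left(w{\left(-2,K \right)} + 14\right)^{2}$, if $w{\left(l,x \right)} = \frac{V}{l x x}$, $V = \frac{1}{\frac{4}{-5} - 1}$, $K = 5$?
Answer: $\frac{1590121}{8100} \approx 196.31$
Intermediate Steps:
$V = - \frac{5}{9}$ ($V = \frac{1}{4 \left(- \frac{1}{5}\right) - 1} = \frac{1}{- \frac{4}{5} - 1} = \frac{1}{- \frac{9}{5}} = - \frac{5}{9} \approx -0.55556$)
$w{\left(l,x \right)} = - \frac{5}{9 l x^{2}}$ ($w{\left(l,x \right)} = - \frac{5}{9 l x x} = - \frac{5}{9 l x^{2}}$)
$\left(w{\left(-2,K \right)} + 14\right)^{2} = \left(- \frac{5}{9 \left(-2\right) 25} + 14\right)^{2} = \left(\left(- \frac{5}{9}\right) \left(- \frac{1}{2}\right) \frac{1}{25} + 14\right)^{2} = \left(\frac{1}{90} + 14\right)^{2} = \left(\frac{1261}{90}\right)^{2} = \frac{1590121}{8100}$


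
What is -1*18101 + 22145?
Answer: 4044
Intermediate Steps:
-1*18101 + 22145 = -18101 + 22145 = 4044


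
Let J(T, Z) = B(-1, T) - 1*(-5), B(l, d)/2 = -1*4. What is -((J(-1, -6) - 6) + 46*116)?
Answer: -5327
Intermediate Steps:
B(l, d) = -8 (B(l, d) = 2*(-1*4) = 2*(-4) = -8)
J(T, Z) = -3 (J(T, Z) = -8 - 1*(-5) = -8 + 5 = -3)
-((J(-1, -6) - 6) + 46*116) = -((-3 - 6) + 46*116) = -((-3 - 1*6) + 5336) = -((-3 - 6) + 5336) = -(-9 + 5336) = -1*5327 = -5327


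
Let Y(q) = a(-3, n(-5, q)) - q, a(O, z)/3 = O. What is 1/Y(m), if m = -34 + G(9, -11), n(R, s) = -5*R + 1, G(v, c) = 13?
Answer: 1/12 ≈ 0.083333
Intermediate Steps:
n(R, s) = 1 - 5*R
a(O, z) = 3*O
m = -21 (m = -34 + 13 = -21)
Y(q) = -9 - q (Y(q) = 3*(-3) - q = -9 - q)
1/Y(m) = 1/(-9 - 1*(-21)) = 1/(-9 + 21) = 1/12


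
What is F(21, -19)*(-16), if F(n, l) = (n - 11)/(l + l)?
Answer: 80/19 ≈ 4.2105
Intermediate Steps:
F(n, l) = (-11 + n)/(2*l) (F(n, l) = (-11 + n)/((2*l)) = (-11 + n)*(1/(2*l)) = (-11 + n)/(2*l))
F(21, -19)*(-16) = ((½)*(-11 + 21)/(-19))*(-16) = ((½)*(-1/19)*10)*(-16) = -5/19*(-16) = 80/19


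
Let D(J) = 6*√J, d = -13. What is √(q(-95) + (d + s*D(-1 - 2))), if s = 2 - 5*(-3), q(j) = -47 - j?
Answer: √(35 + 102*I*√3) ≈ 10.371 + 8.5177*I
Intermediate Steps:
s = 17 (s = 2 + 15 = 17)
√(q(-95) + (d + s*D(-1 - 2))) = √((-47 - 1*(-95)) + (-13 + 17*(6*√(-1 - 2)))) = √((-47 + 95) + (-13 + 17*(6*√(-3)))) = √(48 + (-13 + 17*(6*(I*√3)))) = √(48 + (-13 + 17*(6*I*√3))) = √(48 + (-13 + 102*I*√3)) = √(35 + 102*I*√3)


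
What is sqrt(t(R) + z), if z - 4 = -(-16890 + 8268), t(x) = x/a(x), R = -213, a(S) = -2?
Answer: sqrt(34930)/2 ≈ 93.448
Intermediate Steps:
t(x) = -x/2 (t(x) = x/(-2) = x*(-1/2) = -x/2)
z = 8626 (z = 4 - (-16890 + 8268) = 4 - 1*(-8622) = 4 + 8622 = 8626)
sqrt(t(R) + z) = sqrt(-1/2*(-213) + 8626) = sqrt(213/2 + 8626) = sqrt(17465/2) = sqrt(34930)/2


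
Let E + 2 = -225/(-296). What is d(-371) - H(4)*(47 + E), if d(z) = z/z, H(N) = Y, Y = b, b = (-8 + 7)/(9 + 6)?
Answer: 1199/296 ≈ 4.0507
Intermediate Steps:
b = -1/15 ≈ -0.066667
E = -367/296 (E = -2 - 225/(-296) = -2 - 225*(-1/296) = -2 + 225/296 = -367/296 ≈ -1.2399)
Y = -1/15 ≈ -0.066667
H(N) = -1/15
d(z) = 1
d(-371) - H(4)*(47 + E) = 1 - (-1)*(47 - 367/296)/15 = 1 - (-1)*13545/(15*296) = 1 - 1*(-903/296) = 1 + 903/296 = 1199/296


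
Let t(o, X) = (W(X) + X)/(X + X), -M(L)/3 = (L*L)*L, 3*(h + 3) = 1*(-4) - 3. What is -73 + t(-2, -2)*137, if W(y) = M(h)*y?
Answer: 561071/18 ≈ 31171.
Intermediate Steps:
h = -16/3 (h = -3 + (1*(-4) - 3)/3 = -3 + (-4 - 3)/3 = -3 + (⅓)*(-7) = -3 - 7/3 = -16/3 ≈ -5.3333)
M(L) = -3*L³ (M(L) = -3*L*L*L = -3*L²*L = -3*L³)
W(y) = 4096*y/9 (W(y) = (-3*(-16/3)³)*y = (-3*(-4096/27))*y = 4096*y/9)
t(o, X) = 4105/18 (t(o, X) = (4096*X/9 + X)/(X + X) = (4105*X/9)/((2*X)) = (4105*X/9)*(1/(2*X)) = 4105/18)
-73 + t(-2, -2)*137 = -73 + (4105/18)*137 = -73 + 562385/18 = 561071/18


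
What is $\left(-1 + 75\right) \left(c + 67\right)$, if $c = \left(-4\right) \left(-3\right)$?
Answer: $5846$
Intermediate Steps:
$c = 12$
$\left(-1 + 75\right) \left(c + 67\right) = \left(-1 + 75\right) \left(12 + 67\right) = 74 \cdot 79 = 5846$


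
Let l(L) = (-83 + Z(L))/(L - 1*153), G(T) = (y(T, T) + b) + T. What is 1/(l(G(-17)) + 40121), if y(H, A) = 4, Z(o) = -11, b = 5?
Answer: 161/6459575 ≈ 2.4924e-5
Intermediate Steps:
G(T) = 9 + T (G(T) = (4 + 5) + T = 9 + T)
l(L) = -94/(-153 + L) (l(L) = (-83 - 11)/(L - 1*153) = -94/(L - 153) = -94/(-153 + L))
1/(l(G(-17)) + 40121) = 1/(-94/(-153 + (9 - 17)) + 40121) = 1/(-94/(-153 - 8) + 40121) = 1/(-94/(-161) + 40121) = 1/(-94*(-1/161) + 40121) = 1/(94/161 + 40121) = 1/(6459575/161) = 161/6459575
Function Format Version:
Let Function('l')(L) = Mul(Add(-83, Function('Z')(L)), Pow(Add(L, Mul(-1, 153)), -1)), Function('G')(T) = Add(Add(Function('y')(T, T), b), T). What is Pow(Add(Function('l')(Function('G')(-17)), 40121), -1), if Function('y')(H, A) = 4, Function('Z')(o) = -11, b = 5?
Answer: Rational(161, 6459575) ≈ 2.4924e-5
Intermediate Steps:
Function('G')(T) = Add(9, T) (Function('G')(T) = Add(Add(4, 5), T) = Add(9, T))
Function('l')(L) = Mul(-94, Pow(Add(-153, L), -1)) (Function('l')(L) = Mul(Add(-83, -11), Pow(Add(L, Mul(-1, 153)), -1)) = Mul(-94, Pow(Add(L, -153), -1)) = Mul(-94, Pow(Add(-153, L), -1)))
Pow(Add(Function('l')(Function('G')(-17)), 40121), -1) = Pow(Add(Mul(-94, Pow(Add(-153, Add(9, -17)), -1)), 40121), -1) = Pow(Add(Mul(-94, Pow(Add(-153, -8), -1)), 40121), -1) = Pow(Add(Mul(-94, Pow(-161, -1)), 40121), -1) = Pow(Add(Mul(-94, Rational(-1, 161)), 40121), -1) = Pow(Add(Rational(94, 161), 40121), -1) = Pow(Rational(6459575, 161), -1) = Rational(161, 6459575)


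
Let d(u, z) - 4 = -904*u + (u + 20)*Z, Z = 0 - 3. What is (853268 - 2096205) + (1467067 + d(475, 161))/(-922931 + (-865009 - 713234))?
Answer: -1554401372112/1250587 ≈ -1.2429e+6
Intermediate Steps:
Z = -3
d(u, z) = -56 - 907*u (d(u, z) = 4 + (-904*u + (u + 20)*(-3)) = 4 + (-904*u + (20 + u)*(-3)) = 4 + (-904*u + (-60 - 3*u)) = 4 + (-60 - 907*u) = -56 - 907*u)
(853268 - 2096205) + (1467067 + d(475, 161))/(-922931 + (-865009 - 713234)) = (853268 - 2096205) + (1467067 + (-56 - 907*475))/(-922931 + (-865009 - 713234)) = -1242937 + (1467067 + (-56 - 430825))/(-922931 - 1578243) = -1242937 + (1467067 - 430881)/(-2501174) = -1242937 + 1036186*(-1/2501174) = -1242937 - 518093/1250587 = -1554401372112/1250587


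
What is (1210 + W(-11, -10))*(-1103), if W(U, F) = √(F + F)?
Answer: -1334630 - 2206*I*√5 ≈ -1.3346e+6 - 4932.8*I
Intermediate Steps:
W(U, F) = √2*√F (W(U, F) = √(2*F) = √2*√F)
(1210 + W(-11, -10))*(-1103) = (1210 + √2*√(-10))*(-1103) = (1210 + √2*(I*√10))*(-1103) = (1210 + 2*I*√5)*(-1103) = -1334630 - 2206*I*√5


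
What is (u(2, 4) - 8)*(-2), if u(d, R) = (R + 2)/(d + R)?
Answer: 14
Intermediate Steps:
u(d, R) = (2 + R)/(R + d)
(u(2, 4) - 8)*(-2) = ((2 + 4)/(4 + 2) - 8)*(-2) = (6/6 - 8)*(-2) = ((⅙)*6 - 8)*(-2) = (1 - 8)*(-2) = -7*(-2) = 14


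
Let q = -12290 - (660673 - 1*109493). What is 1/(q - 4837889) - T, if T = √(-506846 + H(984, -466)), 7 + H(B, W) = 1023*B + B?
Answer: -1/5401359 - √500763 ≈ -707.65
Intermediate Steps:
q = -563470 (q = -12290 - (660673 - 109493) = -12290 - 1*551180 = -12290 - 551180 = -563470)
H(B, W) = -7 + 1024*B (H(B, W) = -7 + (1023*B + B) = -7 + 1024*B)
T = √500763 (T = √(-506846 + (-7 + 1024*984)) = √(-506846 + (-7 + 1007616)) = √(-506846 + 1007609) = √500763 ≈ 707.65)
1/(q - 4837889) - T = 1/(-563470 - 4837889) - √500763 = 1/(-5401359) - √500763 = -1/5401359 - √500763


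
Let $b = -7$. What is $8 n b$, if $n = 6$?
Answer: $-336$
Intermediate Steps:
$8 n b = 8 \cdot 6 \left(-7\right) = 48 \left(-7\right) = -336$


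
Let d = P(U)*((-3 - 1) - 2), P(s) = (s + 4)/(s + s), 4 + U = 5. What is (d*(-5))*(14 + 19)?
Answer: 2475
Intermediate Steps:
U = 1 (U = -4 + 5 = 1)
P(s) = (4 + s)/(2*s) (P(s) = (4 + s)/((2*s)) = (4 + s)*(1/(2*s)) = (4 + s)/(2*s))
d = -15 (d = ((½)*(4 + 1)/1)*((-3 - 1) - 2) = ((½)*1*5)*(-4 - 2) = (5/2)*(-6) = -15)
(d*(-5))*(14 + 19) = (-15*(-5))*(14 + 19) = 75*33 = 2475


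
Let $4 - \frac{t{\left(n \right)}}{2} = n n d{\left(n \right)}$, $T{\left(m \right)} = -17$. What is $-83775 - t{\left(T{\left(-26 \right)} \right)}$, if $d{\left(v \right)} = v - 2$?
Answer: $-94765$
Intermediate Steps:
$d{\left(v \right)} = -2 + v$
$t{\left(n \right)} = 8 - 2 n^{2} \left(-2 + n\right)$ ($t{\left(n \right)} = 8 - 2 n n \left(-2 + n\right) = 8 - 2 n^{2} \left(-2 + n\right)$)
$-83775 - t{\left(T{\left(-26 \right)} \right)} = -83775 - \left(8 + 2 \left(-17\right)^{2} \left(2 - -17\right)\right) = -83775 - \left(8 + 2 \cdot 289 \left(2 + 17\right)\right) = -83775 - \left(8 + 2 \cdot 289 \cdot 19\right) = -83775 - \left(8 + 10982\right) = -83775 - 10990 = -94765$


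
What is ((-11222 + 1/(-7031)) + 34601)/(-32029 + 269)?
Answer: -41094437/55826140 ≈ -0.73611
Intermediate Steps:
((-11222 + 1/(-7031)) + 34601)/(-32029 + 269) = ((-11222 - 1/7031) + 34601)/(-31760) = (-78901883/7031 + 34601)*(-1/31760) = (164377748/7031)*(-1/31760) = -41094437/55826140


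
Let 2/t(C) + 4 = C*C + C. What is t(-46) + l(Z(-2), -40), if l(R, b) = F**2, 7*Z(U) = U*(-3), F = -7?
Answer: 50618/1033 ≈ 49.001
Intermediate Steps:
Z(U) = -3*U/7 (Z(U) = (U*(-3))/7 = (-3*U)/7 = -3*U/7)
l(R, b) = 49 (l(R, b) = (-7)**2 = 49)
t(C) = 2/(-4 + C + C**2) (t(C) = 2/(-4 + (C*C + C)) = 2/(-4 + (C**2 + C)) = 2/(-4 + (C + C**2)) = 2/(-4 + C + C**2))
t(-46) + l(Z(-2), -40) = 2/(-4 - 46 + (-46)**2) + 49 = 2/(-4 - 46 + 2116) + 49 = 2/2066 + 49 = 2*(1/2066) + 49 = 1/1033 + 49 = 50618/1033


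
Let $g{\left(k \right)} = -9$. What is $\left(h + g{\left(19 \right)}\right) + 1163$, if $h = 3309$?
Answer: $4463$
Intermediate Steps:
$\left(h + g{\left(19 \right)}\right) + 1163 = \left(3309 - 9\right) + 1163 = 3300 + 1163 = 4463$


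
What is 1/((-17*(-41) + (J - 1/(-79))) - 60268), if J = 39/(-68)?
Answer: -5372/320018425 ≈ -1.6787e-5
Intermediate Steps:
J = -39/68 (J = 39*(-1/68) = -39/68 ≈ -0.57353)
1/((-17*(-41) + (J - 1/(-79))) - 60268) = 1/((-17*(-41) + (-39/68 - 1/(-79))) - 60268) = 1/((697 + (-39/68 - 1*(-1/79))) - 60268) = 1/((697 + (-39/68 + 1/79)) - 60268) = 1/((697 - 3013/5372) - 60268) = 1/(3741271/5372 - 60268) = 1/(-320018425/5372) = -5372/320018425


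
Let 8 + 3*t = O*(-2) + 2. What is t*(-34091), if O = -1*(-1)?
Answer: 272728/3 ≈ 90909.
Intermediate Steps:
O = 1
t = -8/3 (t = -8/3 + (1*(-2) + 2)/3 = -8/3 + (-2 + 2)/3 = -8/3 + (1/3)*0 = -8/3 + 0 = -8/3 ≈ -2.6667)
t*(-34091) = -8/3*(-34091) = 272728/3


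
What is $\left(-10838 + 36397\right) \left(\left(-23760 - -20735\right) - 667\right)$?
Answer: $-94363828$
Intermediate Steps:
$\left(-10838 + 36397\right) \left(\left(-23760 - -20735\right) - 667\right) = 25559 \left(\left(-23760 + 20735\right) - 667\right) = 25559 \left(-3025 - 667\right) = 25559 \left(-3692\right) = -94363828$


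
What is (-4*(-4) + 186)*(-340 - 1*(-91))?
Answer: -50298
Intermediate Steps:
(-4*(-4) + 186)*(-340 - 1*(-91)) = (16 + 186)*(-340 + 91) = 202*(-249) = -50298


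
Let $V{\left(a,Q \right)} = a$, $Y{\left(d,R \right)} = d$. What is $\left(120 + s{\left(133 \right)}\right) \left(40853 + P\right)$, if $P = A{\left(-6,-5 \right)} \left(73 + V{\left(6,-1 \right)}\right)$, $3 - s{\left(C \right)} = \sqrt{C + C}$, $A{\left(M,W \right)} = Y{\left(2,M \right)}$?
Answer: $5044353 - 41011 \sqrt{266} \approx 4.3755 \cdot 10^{6}$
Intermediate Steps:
$A{\left(M,W \right)} = 2$
$s{\left(C \right)} = 3 - \sqrt{2} \sqrt{C}$ ($s{\left(C \right)} = 3 - \sqrt{C + C} = 3 - \sqrt{2 C} = 3 - \sqrt{2} \sqrt{C}$)
$P = 158$ ($P = 2 \left(73 + 6\right) = 2 \cdot 79 = 158$)
$\left(120 + s{\left(133 \right)}\right) \left(40853 + P\right) = \left(120 + \left(3 - \sqrt{2} \sqrt{133}\right)\right) \left(40853 + 158\right) = \left(120 + \left(3 - \sqrt{266}\right)\right) 41011 = \left(123 - \sqrt{266}\right) 41011 = 5044353 - 41011 \sqrt{266}$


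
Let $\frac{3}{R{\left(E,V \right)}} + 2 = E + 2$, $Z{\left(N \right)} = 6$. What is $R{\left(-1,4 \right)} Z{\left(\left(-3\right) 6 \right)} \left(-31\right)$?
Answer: $558$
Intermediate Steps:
$R{\left(E,V \right)} = \frac{3}{E}$ ($R{\left(E,V \right)} = \frac{3}{-2 + \left(E + 2\right)} = \frac{3}{-2 + \left(2 + E\right)} = \frac{3}{E}$)
$R{\left(-1,4 \right)} Z{\left(\left(-3\right) 6 \right)} \left(-31\right) = \frac{3}{-1} \cdot 6 \left(-31\right) = 3 \left(-1\right) 6 \left(-31\right) = \left(-3\right) 6 \left(-31\right) = \left(-18\right) \left(-31\right) = 558$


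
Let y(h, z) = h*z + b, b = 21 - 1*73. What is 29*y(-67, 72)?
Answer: -141404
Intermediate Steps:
b = -52 (b = 21 - 73 = -52)
y(h, z) = -52 + h*z (y(h, z) = h*z - 52 = -52 + h*z)
29*y(-67, 72) = 29*(-52 - 67*72) = 29*(-52 - 4824) = 29*(-4876) = -141404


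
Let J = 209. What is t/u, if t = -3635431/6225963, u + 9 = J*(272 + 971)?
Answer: -3635431/1617368216214 ≈ -2.2477e-6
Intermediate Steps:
u = 259778 (u = -9 + 209*(272 + 971) = -9 + 209*1243 = -9 + 259787 = 259778)
t = -3635431/6225963 (t = -3635431*1/6225963 = -3635431/6225963 ≈ -0.58391)
t/u = -3635431/6225963/259778 = -3635431/6225963*1/259778 = -3635431/1617368216214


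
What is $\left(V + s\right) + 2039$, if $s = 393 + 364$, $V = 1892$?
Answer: $4688$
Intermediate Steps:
$s = 757$
$\left(V + s\right) + 2039 = \left(1892 + 757\right) + 2039 = 2649 + 2039 = 4688$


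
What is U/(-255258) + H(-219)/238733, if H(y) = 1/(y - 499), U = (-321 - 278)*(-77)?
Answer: -1976489311355/10938462206463 ≈ -0.18069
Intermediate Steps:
U = 46123 (U = -599*(-77) = 46123)
H(y) = 1/(-499 + y)
U/(-255258) + H(-219)/238733 = 46123/(-255258) + 1/(-499 - 219*238733) = 46123*(-1/255258) + (1/238733)/(-718) = -46123/255258 - 1/718*1/238733 = -46123/255258 - 1/171410294 = -1976489311355/10938462206463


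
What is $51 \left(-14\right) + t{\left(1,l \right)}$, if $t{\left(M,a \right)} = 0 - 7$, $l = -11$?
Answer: $-721$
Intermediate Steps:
$t{\left(M,a \right)} = -7$ ($t{\left(M,a \right)} = 0 - 7 = -7$)
$51 \left(-14\right) + t{\left(1,l \right)} = 51 \left(-14\right) - 7 = -714 - 7 = -721$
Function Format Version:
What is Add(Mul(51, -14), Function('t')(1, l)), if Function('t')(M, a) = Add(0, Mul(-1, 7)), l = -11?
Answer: -721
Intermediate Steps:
Function('t')(M, a) = -7 (Function('t')(M, a) = Add(0, -7) = -7)
Add(Mul(51, -14), Function('t')(1, l)) = Add(Mul(51, -14), -7) = Add(-714, -7) = -721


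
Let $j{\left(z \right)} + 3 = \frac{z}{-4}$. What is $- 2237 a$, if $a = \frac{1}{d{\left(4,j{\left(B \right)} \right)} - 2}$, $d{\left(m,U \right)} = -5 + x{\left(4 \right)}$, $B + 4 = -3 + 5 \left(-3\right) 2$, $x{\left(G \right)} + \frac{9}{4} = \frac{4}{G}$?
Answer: $\frac{8948}{33} \approx 271.15$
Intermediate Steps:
$x{\left(G \right)} = - \frac{9}{4} + \frac{4}{G}$
$B = -37$ ($B = -4 + \left(-3 + 5 \left(-3\right) 2\right) = -4 - 33 = -37$)
$j{\left(z \right)} = -3 - \frac{z}{4}$ ($j{\left(z \right)} = -3 + \frac{z}{-4} = -3 + z \left(- \frac{1}{4}\right) = -3 - \frac{z}{4}$)
$d{\left(m,U \right)} = - \frac{25}{4}$ ($d{\left(m,U \right)} = -5 - \left(\frac{9}{4} - \frac{4}{4}\right) = -5 + \left(- \frac{9}{4} + 4 \cdot \frac{1}{4}\right) = -5 + \left(- \frac{9}{4} + 1\right) = -5 - \frac{5}{4} = - \frac{25}{4}$)
$a = - \frac{4}{33}$ ($a = \frac{1}{- \frac{25}{4} - 2} = \frac{1}{- \frac{33}{4}} = - \frac{4}{33} \approx -0.12121$)
$- 2237 a = \left(-2237\right) \left(- \frac{4}{33}\right) = \frac{8948}{33}$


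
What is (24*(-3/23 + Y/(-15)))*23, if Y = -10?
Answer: 296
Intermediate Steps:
(24*(-3/23 + Y/(-15)))*23 = (24*(-3/23 - 10/(-15)))*23 = (24*(-3*1/23 - 10*(-1/15)))*23 = (24*(-3/23 + ⅔))*23 = (24*(37/69))*23 = (296/23)*23 = 296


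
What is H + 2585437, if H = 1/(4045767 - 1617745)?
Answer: 6277497915615/2428022 ≈ 2.5854e+6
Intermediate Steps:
H = 1/2428022 ≈ 4.1186e-7
H + 2585437 = 1/2428022 + 2585437 = 6277497915615/2428022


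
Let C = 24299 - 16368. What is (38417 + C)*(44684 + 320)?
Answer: 2085845392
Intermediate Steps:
C = 7931
(38417 + C)*(44684 + 320) = (38417 + 7931)*(44684 + 320) = 46348*45004 = 2085845392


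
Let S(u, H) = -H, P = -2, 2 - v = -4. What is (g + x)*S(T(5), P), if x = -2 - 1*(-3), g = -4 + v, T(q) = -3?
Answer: 6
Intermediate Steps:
v = 6 (v = 2 - 1*(-4) = 2 + 4 = 6)
g = 2 (g = -4 + 6 = 2)
x = 1 (x = -2 + 3 = 1)
(g + x)*S(T(5), P) = (2 + 1)*(-1*(-2)) = 3*2 = 6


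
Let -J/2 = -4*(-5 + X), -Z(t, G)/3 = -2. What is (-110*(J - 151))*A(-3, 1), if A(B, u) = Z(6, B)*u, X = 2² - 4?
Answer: 126060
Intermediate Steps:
X = 0 (X = 4 - 4 = 0)
Z(t, G) = 6 (Z(t, G) = -3*(-2) = 6)
J = -40 (J = -(-8)*(-5 + 0) = -(-8)*(-5) = -2*20 = -40)
A(B, u) = 6*u
(-110*(J - 151))*A(-3, 1) = (-110*(-40 - 151))*(6*1) = -110*(-191)*6 = 21010*6 = 126060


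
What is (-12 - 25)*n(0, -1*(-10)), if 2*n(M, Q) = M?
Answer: 0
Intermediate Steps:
n(M, Q) = M/2
(-12 - 25)*n(0, -1*(-10)) = (-12 - 25)*((½)*0) = -37*0 = 0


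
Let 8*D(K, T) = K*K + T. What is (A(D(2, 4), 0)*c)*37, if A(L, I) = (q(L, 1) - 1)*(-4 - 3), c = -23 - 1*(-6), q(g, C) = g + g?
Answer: 4403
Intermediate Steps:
q(g, C) = 2*g
D(K, T) = T/8 + K²/8 (D(K, T) = (K*K + T)/8 = (K² + T)/8 = (T + K²)/8 = T/8 + K²/8)
c = -17 (c = -23 + 6 = -17)
A(L, I) = 7 - 14*L (A(L, I) = (2*L - 1)*(-4 - 3) = (-1 + 2*L)*(-7) = 7 - 14*L)
(A(D(2, 4), 0)*c)*37 = ((7 - 14*((⅛)*4 + (⅛)*2²))*(-17))*37 = ((7 - 14*(½ + (⅛)*4))*(-17))*37 = ((7 - 14*(½ + ½))*(-17))*37 = ((7 - 14*1)*(-17))*37 = ((7 - 14)*(-17))*37 = -7*(-17)*37 = 119*37 = 4403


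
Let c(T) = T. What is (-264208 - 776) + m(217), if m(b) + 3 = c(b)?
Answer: -264770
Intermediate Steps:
m(b) = -3 + b
(-264208 - 776) + m(217) = (-264208 - 776) + (-3 + 217) = -264984 + 214 = -264770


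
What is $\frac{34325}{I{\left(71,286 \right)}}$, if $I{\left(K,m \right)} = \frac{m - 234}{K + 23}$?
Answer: $\frac{1613275}{26} \approx 62049.0$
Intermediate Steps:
$I{\left(K,m \right)} = \frac{-234 + m}{23 + K}$
$\frac{34325}{I{\left(71,286 \right)}} = \frac{34325}{\frac{1}{23 + 71} \left(-234 + 286\right)} = \frac{34325}{\frac{1}{94} \cdot 52} = \frac{34325}{\frac{26}{47}} = 34325 \cdot \frac{47}{26} = \frac{1613275}{26}$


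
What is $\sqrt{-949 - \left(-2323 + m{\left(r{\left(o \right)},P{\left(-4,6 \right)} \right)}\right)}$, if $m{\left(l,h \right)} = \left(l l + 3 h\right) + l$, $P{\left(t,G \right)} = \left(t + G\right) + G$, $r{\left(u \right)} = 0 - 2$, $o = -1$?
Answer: $2 \sqrt{337} \approx 36.715$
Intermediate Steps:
$r{\left(u \right)} = -2$
$P{\left(t,G \right)} = t + 2 G$ ($P{\left(t,G \right)} = \left(G + t\right) + G = t + 2 G$)
$m{\left(l,h \right)} = l + l^{2} + 3 h$ ($m{\left(l,h \right)} = \left(l^{2} + 3 h\right) + l = l + l^{2} + 3 h$)
$\sqrt{-949 - \left(-2323 + m{\left(r{\left(o \right)},P{\left(-4,6 \right)} \right)}\right)} = \sqrt{-949 + \left(2323 - \left(-2 + \left(-2\right)^{2} + 3 \left(-4 + 2 \cdot 6\right)\right)\right)} = \sqrt{-949 + \left(2323 - \left(-2 + 4 + 3 \left(-4 + 12\right)\right)\right)} = \sqrt{-949 + \left(2323 - \left(-2 + 4 + 3 \cdot 8\right)\right)} = \sqrt{-949 + \left(2323 - \left(-2 + 4 + 24\right)\right)} = \sqrt{-949 + \left(2323 - 26\right)} = \sqrt{-949 + 2297} = \sqrt{1348} = 2 \sqrt{337}$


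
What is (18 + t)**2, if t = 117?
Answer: 18225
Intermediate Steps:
(18 + t)**2 = (18 + 117)**2 = 135**2 = 18225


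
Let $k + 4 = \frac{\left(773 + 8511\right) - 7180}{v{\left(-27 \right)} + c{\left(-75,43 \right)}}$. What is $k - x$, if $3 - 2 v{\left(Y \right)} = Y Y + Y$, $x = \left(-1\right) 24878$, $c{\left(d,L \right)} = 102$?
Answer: $\frac{12308422}{495} \approx 24866.0$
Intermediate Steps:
$x = -24878$
$v{\left(Y \right)} = \frac{3}{2} - \frac{Y}{2} - \frac{Y^{2}}{2}$ ($v{\left(Y \right)} = \frac{3}{2} - \frac{Y Y + Y}{2} = \frac{3}{2} - \frac{Y^{2} + Y}{2} = \frac{3}{2} - \frac{Y + Y^{2}}{2} = \frac{3}{2} - \left(\frac{Y}{2} + \frac{Y^{2}}{2}\right) = \frac{3}{2} - \frac{Y}{2} - \frac{Y^{2}}{2}$)
$k = - \frac{6188}{495}$ ($k = -4 + \frac{\left(773 + 8511\right) - 7180}{\left(\frac{3}{2} - - \frac{27}{2} - \frac{\left(-27\right)^{2}}{2}\right) + 102} = -4 + \frac{9284 - 7180}{\left(\frac{3}{2} + \frac{27}{2} - \frac{729}{2}\right) + 102} = -4 + \frac{2104}{\left(\frac{3}{2} + \frac{27}{2} - \frac{729}{2}\right) + 102} = -4 + \frac{2104}{- \frac{699}{2} + 102} = -4 + \frac{2104}{- \frac{495}{2}} = -4 + 2104 \left(- \frac{2}{495}\right) = -4 - \frac{4208}{495} = - \frac{6188}{495} \approx -12.501$)
$k - x = - \frac{6188}{495} - -24878 = - \frac{6188}{495} + 24878 = \frac{12308422}{495}$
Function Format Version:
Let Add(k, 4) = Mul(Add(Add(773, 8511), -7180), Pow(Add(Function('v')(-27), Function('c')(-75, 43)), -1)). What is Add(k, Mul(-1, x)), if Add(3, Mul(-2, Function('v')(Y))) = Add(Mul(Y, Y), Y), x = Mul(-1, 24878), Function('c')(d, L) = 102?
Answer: Rational(12308422, 495) ≈ 24866.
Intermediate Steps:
x = -24878
Function('v')(Y) = Add(Rational(3, 2), Mul(Rational(-1, 2), Y), Mul(Rational(-1, 2), Pow(Y, 2))) (Function('v')(Y) = Add(Rational(3, 2), Mul(Rational(-1, 2), Add(Mul(Y, Y), Y))) = Add(Rational(3, 2), Mul(Rational(-1, 2), Add(Pow(Y, 2), Y))) = Add(Rational(3, 2), Mul(Rational(-1, 2), Add(Y, Pow(Y, 2)))) = Add(Rational(3, 2), Add(Mul(Rational(-1, 2), Y), Mul(Rational(-1, 2), Pow(Y, 2)))) = Add(Rational(3, 2), Mul(Rational(-1, 2), Y), Mul(Rational(-1, 2), Pow(Y, 2))))
k = Rational(-6188, 495) (k = Add(-4, Mul(Add(Add(773, 8511), -7180), Pow(Add(Add(Rational(3, 2), Mul(Rational(-1, 2), -27), Mul(Rational(-1, 2), Pow(-27, 2))), 102), -1))) = Add(-4, Mul(Add(9284, -7180), Pow(Add(Add(Rational(3, 2), Rational(27, 2), Mul(Rational(-1, 2), 729)), 102), -1))) = Add(-4, Mul(2104, Pow(Add(Add(Rational(3, 2), Rational(27, 2), Rational(-729, 2)), 102), -1))) = Add(-4, Mul(2104, Pow(Add(Rational(-699, 2), 102), -1))) = Add(-4, Mul(2104, Pow(Rational(-495, 2), -1))) = Add(-4, Mul(2104, Rational(-2, 495))) = Add(-4, Rational(-4208, 495)) = Rational(-6188, 495) ≈ -12.501)
Add(k, Mul(-1, x)) = Add(Rational(-6188, 495), Mul(-1, -24878)) = Add(Rational(-6188, 495), 24878) = Rational(12308422, 495)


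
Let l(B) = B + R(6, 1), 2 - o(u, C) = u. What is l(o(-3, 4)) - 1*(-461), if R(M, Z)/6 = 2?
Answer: 478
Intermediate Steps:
R(M, Z) = 12 (R(M, Z) = 6*2 = 12)
o(u, C) = 2 - u
l(B) = 12 + B (l(B) = B + 12 = 12 + B)
l(o(-3, 4)) - 1*(-461) = (12 + (2 - 1*(-3))) - 1*(-461) = (12 + (2 + 3)) + 461 = (12 + 5) + 461 = 17 + 461 = 478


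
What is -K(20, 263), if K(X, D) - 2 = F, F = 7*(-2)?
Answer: 12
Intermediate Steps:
F = -14
K(X, D) = -12 (K(X, D) = 2 - 14 = -12)
-K(20, 263) = -1*(-12) = 12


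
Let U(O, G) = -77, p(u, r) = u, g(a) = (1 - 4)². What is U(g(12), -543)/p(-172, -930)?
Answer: 77/172 ≈ 0.44767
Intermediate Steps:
g(a) = 9 (g(a) = (-3)² = 9)
U(g(12), -543)/p(-172, -930) = -77/(-172) = -77*(-1/172) = 77/172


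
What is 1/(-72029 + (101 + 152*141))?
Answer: -1/50496 ≈ -1.9804e-5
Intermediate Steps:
1/(-72029 + (101 + 152*141)) = 1/(-72029 + (101 + 21432)) = 1/(-72029 + 21533) = 1/(-50496) = -1/50496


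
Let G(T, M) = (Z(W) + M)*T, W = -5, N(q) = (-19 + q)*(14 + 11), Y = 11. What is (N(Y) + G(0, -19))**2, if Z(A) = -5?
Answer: 40000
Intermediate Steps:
N(q) = -475 + 25*q (N(q) = (-19 + q)*25 = -475 + 25*q)
G(T, M) = T*(-5 + M) (G(T, M) = (-5 + M)*T = T*(-5 + M))
(N(Y) + G(0, -19))**2 = ((-475 + 25*11) + 0*(-5 - 19))**2 = ((-475 + 275) + 0*(-24))**2 = (-200 + 0)**2 = (-200)**2 = 40000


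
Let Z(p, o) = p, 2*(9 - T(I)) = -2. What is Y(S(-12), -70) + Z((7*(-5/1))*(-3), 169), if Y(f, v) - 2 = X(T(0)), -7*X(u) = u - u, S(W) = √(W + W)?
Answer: 107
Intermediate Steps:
T(I) = 10 (T(I) = 9 - ½*(-2) = 9 + 1 = 10)
S(W) = √2*√W (S(W) = √(2*W) = √2*√W)
X(u) = 0 (X(u) = -(u - u)/7 = -⅐*0 = 0)
Y(f, v) = 2 (Y(f, v) = 2 + 0 = 2)
Y(S(-12), -70) + Z((7*(-5/1))*(-3), 169) = 2 + (7*(-5/1))*(-3) = 2 + (7*(-5*1))*(-3) = 2 + (7*(-5))*(-3) = 2 - 35*(-3) = 2 + 105 = 107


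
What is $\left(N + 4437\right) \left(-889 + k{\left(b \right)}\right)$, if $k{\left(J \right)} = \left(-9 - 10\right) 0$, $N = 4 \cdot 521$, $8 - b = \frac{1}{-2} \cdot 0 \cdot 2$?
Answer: $-5797169$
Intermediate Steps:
$b = 8$ ($b = 8 - \frac{1}{-2} \cdot 0 \cdot 2 = 8 - \left(- \frac{1}{2}\right) 0 \cdot 2 = 8 - 0 \cdot 2 = 8 - 0 = 8 + 0 = 8$)
$N = 2084$
$k{\left(J \right)} = 0$ ($k{\left(J \right)} = \left(-19\right) 0 = 0$)
$\left(N + 4437\right) \left(-889 + k{\left(b \right)}\right) = \left(2084 + 4437\right) \left(-889 + 0\right) = 6521 \left(-889\right) = -5797169$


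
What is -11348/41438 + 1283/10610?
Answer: -33618663/219828590 ≈ -0.15293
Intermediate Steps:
-11348/41438 + 1283/10610 = -11348*1/41438 + 1283*(1/10610) = -5674/20719 + 1283/10610 = -33618663/219828590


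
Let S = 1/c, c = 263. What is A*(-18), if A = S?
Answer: -18/263 ≈ -0.068441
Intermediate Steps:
S = 1/263 ≈ 0.0038023
A = 1/263 ≈ 0.0038023
A*(-18) = (1/263)*(-18) = -18/263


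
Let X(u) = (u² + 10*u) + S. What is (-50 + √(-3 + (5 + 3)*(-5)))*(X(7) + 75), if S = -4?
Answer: -9500 + 190*I*√43 ≈ -9500.0 + 1245.9*I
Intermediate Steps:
X(u) = -4 + u² + 10*u (X(u) = (u² + 10*u) - 4 = -4 + u² + 10*u)
(-50 + √(-3 + (5 + 3)*(-5)))*(X(7) + 75) = (-50 + √(-3 + (5 + 3)*(-5)))*((-4 + 7² + 10*7) + 75) = (-50 + √(-3 + 8*(-5)))*((-4 + 49 + 70) + 75) = (-50 + √(-3 - 40))*(115 + 75) = (-50 + √(-43))*190 = (-50 + I*√43)*190 = -9500 + 190*I*√43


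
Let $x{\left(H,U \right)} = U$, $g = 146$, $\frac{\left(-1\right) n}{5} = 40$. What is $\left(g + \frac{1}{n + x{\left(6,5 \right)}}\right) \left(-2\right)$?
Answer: $- \frac{56938}{195} \approx -291.99$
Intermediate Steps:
$n = -200$ ($n = \left(-5\right) 40 = -200$)
$\left(g + \frac{1}{n + x{\left(6,5 \right)}}\right) \left(-2\right) = \left(146 + \frac{1}{-200 + 5}\right) \left(-2\right) = \left(146 + \frac{1}{-195}\right) \left(-2\right) = \left(146 - \frac{1}{195}\right) \left(-2\right) = \frac{28469}{195} \left(-2\right) = - \frac{56938}{195}$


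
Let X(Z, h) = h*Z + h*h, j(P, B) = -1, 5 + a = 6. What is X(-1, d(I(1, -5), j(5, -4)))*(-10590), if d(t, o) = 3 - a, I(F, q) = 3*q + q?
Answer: -21180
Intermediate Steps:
a = 1 (a = -5 + 6 = 1)
I(F, q) = 4*q
d(t, o) = 2 (d(t, o) = 3 - 1*1 = 3 - 1 = 2)
X(Z, h) = h**2 + Z*h (X(Z, h) = Z*h + h**2 = h**2 + Z*h)
X(-1, d(I(1, -5), j(5, -4)))*(-10590) = (2*(-1 + 2))*(-10590) = (2*1)*(-10590) = 2*(-10590) = -21180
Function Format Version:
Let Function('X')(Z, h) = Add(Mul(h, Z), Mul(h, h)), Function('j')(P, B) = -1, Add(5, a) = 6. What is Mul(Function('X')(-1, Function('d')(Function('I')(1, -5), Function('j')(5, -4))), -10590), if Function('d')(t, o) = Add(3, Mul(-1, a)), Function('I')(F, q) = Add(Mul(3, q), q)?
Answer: -21180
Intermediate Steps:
a = 1 (a = Add(-5, 6) = 1)
Function('I')(F, q) = Mul(4, q)
Function('d')(t, o) = 2 (Function('d')(t, o) = Add(3, Mul(-1, 1)) = Add(3, -1) = 2)
Function('X')(Z, h) = Add(Pow(h, 2), Mul(Z, h)) (Function('X')(Z, h) = Add(Mul(Z, h), Pow(h, 2)) = Add(Pow(h, 2), Mul(Z, h)))
Mul(Function('X')(-1, Function('d')(Function('I')(1, -5), Function('j')(5, -4))), -10590) = Mul(Mul(2, Add(-1, 2)), -10590) = Mul(Mul(2, 1), -10590) = Mul(2, -10590) = -21180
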